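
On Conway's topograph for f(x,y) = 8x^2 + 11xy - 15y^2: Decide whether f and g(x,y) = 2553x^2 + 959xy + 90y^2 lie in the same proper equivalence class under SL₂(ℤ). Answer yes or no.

D₁ = 601, D₂ = 601
river cycle of f (length 66): (-15, 19, 4), (4, 21, -10), (-10, 19, 6), (6, 17, -13), (-13, 9, 10), (10, 11, -12), (-12, 13, 9), (9, 23, -2), (-2, 21, 20), (20, 19, -3), … (56 more)
river cycle of g (length 66): (8, 11, -15), (-15, 19, 4), (4, 21, -10), (-10, 19, 6), (6, 17, -13), (-13, 9, 10), (10, 11, -12), (-12, 13, 9), (9, 23, -2), (-2, 21, 20), … (56 more)
cycles coincide ⇒ equivalent

yes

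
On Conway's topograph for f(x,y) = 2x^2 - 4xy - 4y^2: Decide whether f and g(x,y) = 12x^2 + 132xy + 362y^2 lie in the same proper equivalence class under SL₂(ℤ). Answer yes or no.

D₁ = 48, D₂ = 48
river cycle of f (length 2): (-4, 4, 2), (2, 4, -4)
river cycle of g (length 2): (2, 4, -4), (-4, 4, 2)
cycles coincide ⇒ equivalent

yes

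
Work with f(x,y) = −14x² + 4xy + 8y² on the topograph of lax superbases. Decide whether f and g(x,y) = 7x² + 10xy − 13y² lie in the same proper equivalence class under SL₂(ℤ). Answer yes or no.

D₁ = 464, D₂ = 464
river cycle of f (length 10): (8, 12, -10), (-10, 8, 10), (10, 12, -8), (-8, 20, 2), (2, 20, -8), (-8, 12, 10), (10, 8, -10), (-10, 12, 8), (8, 20, -2), (-2, 20, 8)
river cycle of g (length 10): (-13, 16, 4), (4, 16, -13), (-13, 10, 7), (7, 18, -5), (-5, 12, 16), (16, 20, -1), (-1, 20, 16), (16, 12, -5), (-5, 18, 7), (7, 10, -13)
cycles differ ⇒ inequivalent

no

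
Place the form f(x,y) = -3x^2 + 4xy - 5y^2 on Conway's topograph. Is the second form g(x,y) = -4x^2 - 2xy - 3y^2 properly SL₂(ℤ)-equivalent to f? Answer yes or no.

D₁ = -44, D₂ = -44
f is negative-definite; reduce −f:
−f: translate: b→2 (≡-4 mod 6), so (3,-4,5)→(3,2,4)
−f: reduced (well bottom): (3,2,4) with a≤c, −a<b≤a
flip sign back: reduced form of f is (-3,-2,-4)
g is negative-definite; reduce −g:
−g: flip: (4,2,3)→(3,-2,4)
−g: reduced (well bottom): (3,-2,4) with a≤c, −a<b≤a
flip sign back: reduced form of g is (-3,2,-4)
reduced forms (-3, -2, -4) vs (-3, 2, -4) ⇒ inequivalent

no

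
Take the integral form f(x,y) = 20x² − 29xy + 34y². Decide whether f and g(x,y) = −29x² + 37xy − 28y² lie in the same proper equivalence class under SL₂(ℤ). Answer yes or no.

D₁ = -1879, D₂ = -1879
f: translate: b→11 (≡-29 mod 40), so (20,-29,34)→(20,11,25)
f: reduced (well bottom): (20,11,25) with a≤c, −a<b≤a
g is negative-definite; reduce −g:
−g: translate: b→21 (≡-37 mod 58), so (29,-37,28)→(29,21,20)
−g: flip: (29,21,20)→(20,-21,29)
−g: translate: b→19 (≡-21 mod 40), so (20,-21,29)→(20,19,28)
−g: reduced (well bottom): (20,19,28) with a≤c, −a<b≤a
flip sign back: reduced form of g is (-20,-19,-28)
reduced forms (20, 11, 25) vs (-20, -19, -28) ⇒ inequivalent

no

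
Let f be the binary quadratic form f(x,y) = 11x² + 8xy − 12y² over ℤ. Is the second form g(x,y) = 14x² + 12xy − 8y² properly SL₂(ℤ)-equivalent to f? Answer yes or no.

D₁ = 592, D₂ = 592
river cycle of f (length 6): (-12, 16, 7), (7, 12, -16), (-16, 20, 3), (3, 22, -9), (-9, 14, 11), (11, 8, -12)
river cycle of g (length 6): (-8, 20, 6), (6, 16, -14), (-14, 12, 8), (8, 20, -6), (-6, 16, 14), (14, 12, -8)
cycles differ ⇒ inequivalent

no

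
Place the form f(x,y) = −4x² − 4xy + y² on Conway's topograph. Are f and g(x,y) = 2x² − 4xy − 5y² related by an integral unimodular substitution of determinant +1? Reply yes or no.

D₁ = 32, D₂ = 56
discriminants differ ⇒ not SL₂(ℤ)-equivalent

no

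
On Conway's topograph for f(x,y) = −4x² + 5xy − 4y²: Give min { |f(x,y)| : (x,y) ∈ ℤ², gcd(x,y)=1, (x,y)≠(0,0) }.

translate: b→3 (≡-5 mod 8), so (4,-5,4)→(4,3,3)
flip: (4,3,3)→(3,-3,4)
translate: b→3 (≡-3 mod 6), so (3,-3,4)→(3,3,4)
reduced (well bottom): (3,3,4) with a≤c, −a<b≤a
well minimum |f| = |-3| = 3 (negative-definite)

3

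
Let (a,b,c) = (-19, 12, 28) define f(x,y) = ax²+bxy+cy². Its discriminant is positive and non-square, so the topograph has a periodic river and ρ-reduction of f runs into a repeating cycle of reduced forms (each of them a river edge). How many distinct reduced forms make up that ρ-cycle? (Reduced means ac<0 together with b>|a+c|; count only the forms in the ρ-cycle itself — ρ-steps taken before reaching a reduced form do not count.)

D = 2272, ⌊√D⌋ = 47
river: ρ → (28,44,-3)
river: ρ → (-3,46,13)
river: ρ → (13,32,-24)
river: ρ → (-24,16,21)
river: ρ → (21,26,-19)
river: ρ → (-19,12,28)
ρ-cycle length = 6 (tail of 0 descent steps not counted)

6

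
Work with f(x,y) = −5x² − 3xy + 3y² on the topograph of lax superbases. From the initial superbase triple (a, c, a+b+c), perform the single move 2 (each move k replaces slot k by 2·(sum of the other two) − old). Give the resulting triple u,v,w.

start (-5,3,-5) = (f(1,0),f(0,1),f(1,1))
replace slot 2: 2·((-5)+(-5)) − 3 = -23 → (-5,-23,-5)

-5,-23,-5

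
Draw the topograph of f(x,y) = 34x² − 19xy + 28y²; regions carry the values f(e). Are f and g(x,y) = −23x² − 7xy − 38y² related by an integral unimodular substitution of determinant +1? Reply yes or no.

D₁ = -3447, D₂ = -3447
f: flip: (34,-19,28)→(28,19,34)
f: reduced (well bottom): (28,19,34) with a≤c, −a<b≤a
g is negative-definite; reduce −g:
−g: reduced (well bottom): (23,7,38) with a≤c, −a<b≤a
flip sign back: reduced form of g is (-23,-7,-38)
reduced forms (28, 19, 34) vs (-23, -7, -38) ⇒ inequivalent

no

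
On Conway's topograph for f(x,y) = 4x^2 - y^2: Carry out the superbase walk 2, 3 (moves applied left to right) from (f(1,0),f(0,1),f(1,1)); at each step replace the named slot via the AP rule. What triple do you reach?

start (4,-1,3) = (f(1,0),f(0,1),f(1,1))
replace slot 2: 2·(4+3) − (-1) = 15 → (4,15,3)
replace slot 3: 2·(4+15) − 3 = 35 → (4,15,35)

4,15,35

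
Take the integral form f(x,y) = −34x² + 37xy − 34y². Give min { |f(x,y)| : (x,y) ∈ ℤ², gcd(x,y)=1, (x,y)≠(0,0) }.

translate: b→31 (≡-37 mod 68), so (34,-37,34)→(34,31,31)
flip: (34,31,31)→(31,-31,34)
translate: b→31 (≡-31 mod 62), so (31,-31,34)→(31,31,34)
reduced (well bottom): (31,31,34) with a≤c, −a<b≤a
well minimum |f| = |-31| = 31 (negative-definite)

31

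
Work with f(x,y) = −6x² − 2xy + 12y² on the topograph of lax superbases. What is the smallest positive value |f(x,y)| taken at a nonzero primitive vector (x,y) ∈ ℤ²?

descent: ρ → (12,2,-6)
descent: ρ → (-6,10,8)  [lands on river]
river: ρ → (8,6,-8)
river: ρ → (-8,10,6)
river: ρ → (6,14,-4)
river: ρ → (-4,10,12)
river: ρ → (12,14,-2)
river: ρ → (-2,14,12)
river: ρ → (12,10,-4)
river: ρ → (-4,14,6)
river: ρ → (6,10,-8)
river: ρ → (-8,6,8)
river: ρ → (8,10,-6)
river: ρ → (-6,14,4)
river: ρ → (4,10,-12)
river: ρ → (-12,14,2)
river: ρ → (2,14,-12)
river: ρ → (-12,10,4)
river: ρ → (4,14,-6)
closes: descent 2, river 18
min |a| on river = 2

2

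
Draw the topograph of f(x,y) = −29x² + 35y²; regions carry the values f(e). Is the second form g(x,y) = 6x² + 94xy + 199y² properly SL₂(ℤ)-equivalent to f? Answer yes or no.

D₁ = 4060, D₂ = 4060
river cycle of f (length 8): (-29, 58, 6), (6, 62, -9), (-9, 46, 54), (54, 62, -1), (-1, 62, 54), (54, 46, -9), (-9, 62, 6), (6, 58, -29)
river cycle of g (length 8): (6, 58, -29), (-29, 58, 6), (6, 62, -9), (-9, 46, 54), (54, 62, -1), (-1, 62, 54), (54, 46, -9), (-9, 62, 6)
cycles coincide ⇒ equivalent

yes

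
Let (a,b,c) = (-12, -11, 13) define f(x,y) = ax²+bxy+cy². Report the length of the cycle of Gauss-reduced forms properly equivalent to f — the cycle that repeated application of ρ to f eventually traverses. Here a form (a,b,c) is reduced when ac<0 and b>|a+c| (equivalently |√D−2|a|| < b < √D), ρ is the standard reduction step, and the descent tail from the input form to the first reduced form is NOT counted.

D = 745, ⌊√D⌋ = 27
descent: ρ → (13,11,-12)  [lands on river]
river: ρ → (-12,13,12)
river: ρ → (12,11,-13)
river: ρ → (-13,15,10)
river: ρ → (10,25,-3)
river: ρ → (-3,23,18)
river: ρ → (18,13,-8)
river: ρ → (-8,19,12)
river: ρ → (12,5,-15)
river: ρ → (-15,25,2)
river: ρ → (2,27,-2)
river: ρ → (-2,25,15)
river: ρ → (15,5,-12)
river: ρ → (-12,19,8)
river: ρ → (8,13,-18)
river: ρ → (-18,23,3)
river: ρ → (3,25,-10)
river: ρ → (-10,15,13)
ρ-cycle length = 18 (tail of 1 descent step not counted)

18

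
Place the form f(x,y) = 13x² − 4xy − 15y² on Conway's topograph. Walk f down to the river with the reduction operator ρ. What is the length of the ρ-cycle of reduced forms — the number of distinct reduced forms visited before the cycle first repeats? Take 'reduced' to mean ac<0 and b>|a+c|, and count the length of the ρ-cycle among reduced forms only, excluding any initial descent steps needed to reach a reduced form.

D = 796, ⌊√D⌋ = 28
descent: ρ → (-15,4,13)  [lands on river]
river: ρ → (13,22,-6)
river: ρ → (-6,26,5)
river: ρ → (5,24,-11)
river: ρ → (-11,20,9)
river: ρ → (9,16,-15)
river: ρ → (-15,14,10)
river: ρ → (10,26,-3)
river: ρ → (-3,28,1)
river: ρ → (1,28,-3)
river: ρ → (-3,26,10)
river: ρ → (10,14,-15)
river: ρ → (-15,16,9)
river: ρ → (9,20,-11)
river: ρ → (-11,24,5)
river: ρ → (5,26,-6)
river: ρ → (-6,22,13)
river: ρ → (13,4,-15)
river: ρ → (-15,26,2)
river: ρ → (2,26,-15)
ρ-cycle length = 20 (tail of 1 descent step not counted)

20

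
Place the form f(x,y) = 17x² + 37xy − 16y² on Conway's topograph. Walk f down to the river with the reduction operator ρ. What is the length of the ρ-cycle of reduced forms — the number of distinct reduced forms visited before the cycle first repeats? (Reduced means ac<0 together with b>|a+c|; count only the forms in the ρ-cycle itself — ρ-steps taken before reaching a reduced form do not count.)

D = 2457, ⌊√D⌋ = 49
river: ρ → (-16,27,27)
river: ρ → (27,27,-16)
river: ρ → (-16,37,17)
river: ρ → (17,31,-22)
river: ρ → (-22,13,26)
river: ρ → (26,39,-9)
river: ρ → (-9,33,38)
river: ρ → (38,43,-4)
river: ρ → (-4,45,27)
river: ρ → (27,9,-22)
river: ρ → (-22,35,14)
river: ρ → (14,49,-1)
river: ρ → (-1,49,14)
river: ρ → (14,35,-22)
river: ρ → (-22,9,27)
river: ρ → (27,45,-4)
river: ρ → (-4,43,38)
river: ρ → (38,33,-9)
river: ρ → (-9,39,26)
river: ρ → (26,13,-22)
river: ρ → (-22,31,17)
river: ρ → (17,37,-16)
ρ-cycle length = 22 (tail of 0 descent steps not counted)

22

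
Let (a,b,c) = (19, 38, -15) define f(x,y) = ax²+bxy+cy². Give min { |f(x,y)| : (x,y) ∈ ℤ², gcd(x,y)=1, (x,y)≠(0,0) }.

river: ρ → (-15,22,35)
river: ρ → (35,48,-2)
river: ρ → (-2,48,35)
river: ρ → (35,22,-15)
river: ρ → (-15,38,19)
river: ρ → (19,38,-15)
closes: descent 0, river 6
min |a| on river = 2

2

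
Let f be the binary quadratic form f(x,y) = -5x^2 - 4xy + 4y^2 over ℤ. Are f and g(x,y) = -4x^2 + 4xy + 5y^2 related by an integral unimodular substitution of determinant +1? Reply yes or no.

D₁ = 96, D₂ = 96
river cycle of f (length 4): (4, 4, -5), (-5, 6, 3), (3, 6, -5), (-5, 4, 4)
river cycle of g (length 4): (5, 6, -3), (-3, 6, 5), (5, 4, -4), (-4, 4, 5)
cycles differ ⇒ inequivalent

no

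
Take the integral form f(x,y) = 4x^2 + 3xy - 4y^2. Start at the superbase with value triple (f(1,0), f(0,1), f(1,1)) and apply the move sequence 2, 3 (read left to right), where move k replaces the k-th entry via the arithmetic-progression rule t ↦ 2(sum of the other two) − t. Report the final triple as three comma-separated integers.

start (4,-4,3) = (f(1,0),f(0,1),f(1,1))
replace slot 2: 2·(4+3) − (-4) = 18 → (4,18,3)
replace slot 3: 2·(4+18) − 3 = 41 → (4,18,41)

4,18,41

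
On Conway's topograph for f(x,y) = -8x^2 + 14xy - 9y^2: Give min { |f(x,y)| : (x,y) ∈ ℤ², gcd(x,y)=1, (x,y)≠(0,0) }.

translate: b→2 (≡-14 mod 16), so (8,-14,9)→(8,2,3)
flip: (8,2,3)→(3,-2,8)
reduced (well bottom): (3,-2,8) with a≤c, −a<b≤a
well minimum |f| = |-3| = 3 (negative-definite)

3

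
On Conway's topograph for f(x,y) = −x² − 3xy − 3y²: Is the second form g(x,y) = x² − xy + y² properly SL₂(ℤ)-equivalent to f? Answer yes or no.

D₁ = -3, D₂ = -3
f is negative-definite; reduce −f:
−f: translate: b→1 (≡3 mod 2), so (1,3,3)→(1,1,1)
−f: reduced (well bottom): (1,1,1) with a≤c, −a<b≤a
flip sign back: reduced form of f is (-1,-1,-1)
g: translate: b→1 (≡-1 mod 2), so (1,-1,1)→(1,1,1)
g: reduced (well bottom): (1,1,1) with a≤c, −a<b≤a
reduced forms (-1, -1, -1) vs (1, 1, 1) ⇒ inequivalent

no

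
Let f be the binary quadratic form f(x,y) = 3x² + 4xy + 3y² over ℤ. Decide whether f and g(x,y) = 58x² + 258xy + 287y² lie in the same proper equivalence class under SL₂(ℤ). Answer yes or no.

D₁ = -20, D₂ = -20
f: translate: b→-2 (≡4 mod 6), so (3,4,3)→(3,-2,2)
f: flip: (3,-2,2)→(2,2,3)
f: reduced (well bottom): (2,2,3) with a≤c, −a<b≤a
g: translate: b→26 (≡258 mod 116), so (58,258,287)→(58,26,3)
g: flip: (58,26,3)→(3,-26,58)
g: translate: b→-2 (≡-26 mod 6), so (3,-26,58)→(3,-2,2)
g: flip: (3,-2,2)→(2,2,3)
g: reduced (well bottom): (2,2,3) with a≤c, −a<b≤a
reduced forms (2, 2, 3) vs (2, 2, 3) ⇒ equivalent

yes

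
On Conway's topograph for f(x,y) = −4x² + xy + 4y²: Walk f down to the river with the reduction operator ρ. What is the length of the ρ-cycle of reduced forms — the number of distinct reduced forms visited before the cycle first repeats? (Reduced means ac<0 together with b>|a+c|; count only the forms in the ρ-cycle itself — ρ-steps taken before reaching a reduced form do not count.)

D = 65, ⌊√D⌋ = 8
river: ρ → (4,7,-1)
river: ρ → (-1,7,4)
river: ρ → (4,1,-4)
river: ρ → (-4,7,1)
river: ρ → (1,7,-4)
river: ρ → (-4,1,4)
ρ-cycle length = 6 (tail of 0 descent steps not counted)

6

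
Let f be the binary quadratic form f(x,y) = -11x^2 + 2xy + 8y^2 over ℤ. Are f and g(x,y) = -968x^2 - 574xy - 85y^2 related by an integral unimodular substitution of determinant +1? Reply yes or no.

D₁ = 356, D₂ = 356
river cycle of f (length 10): (8, 14, -5), (-5, 16, 5), (5, 14, -8), (-8, 18, 1), (1, 18, -8), (-8, 14, 5), (5, 16, -5), (-5, 14, 8), (8, 18, -1), (-1, 18, 8)
river cycle of g (length 10): (8, 14, -5), (-5, 16, 5), (5, 14, -8), (-8, 18, 1), (1, 18, -8), (-8, 14, 5), (5, 16, -5), (-5, 14, 8), (8, 18, -1), (-1, 18, 8)
cycles coincide ⇒ equivalent

yes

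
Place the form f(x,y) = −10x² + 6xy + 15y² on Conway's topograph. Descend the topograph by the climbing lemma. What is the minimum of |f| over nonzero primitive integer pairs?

river: ρ → (15,24,-1)
river: ρ → (-1,24,15)
river: ρ → (15,6,-10)
river: ρ → (-10,14,11)
river: ρ → (11,8,-13)
river: ρ → (-13,18,6)
river: ρ → (6,18,-13)
river: ρ → (-13,8,11)
river: ρ → (11,14,-10)
river: ρ → (-10,6,15)
closes: descent 0, river 10
min |a| on river = 1

1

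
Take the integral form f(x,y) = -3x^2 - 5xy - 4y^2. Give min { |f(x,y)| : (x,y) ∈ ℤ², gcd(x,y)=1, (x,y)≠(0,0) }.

translate: b→-1 (≡5 mod 6), so (3,5,4)→(3,-1,2)
flip: (3,-1,2)→(2,1,3)
reduced (well bottom): (2,1,3) with a≤c, −a<b≤a
well minimum |f| = |-2| = 2 (negative-definite)

2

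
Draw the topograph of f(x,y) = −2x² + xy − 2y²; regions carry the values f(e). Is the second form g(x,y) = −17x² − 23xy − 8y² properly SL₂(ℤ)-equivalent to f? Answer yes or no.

D₁ = -15, D₂ = -15
f is negative-definite; reduce −f:
−f: flip: (2,-1,2)→(2,1,2)
−f: reduced (well bottom): (2,1,2) with a≤c, −a<b≤a
flip sign back: reduced form of f is (-2,-1,-2)
g is negative-definite; reduce −g:
−g: translate: b→-11 (≡23 mod 34), so (17,23,8)→(17,-11,2)
−g: flip: (17,-11,2)→(2,11,17)
−g: translate: b→-1 (≡11 mod 4), so (2,11,17)→(2,-1,2)
−g: flip: (2,-1,2)→(2,1,2)
−g: reduced (well bottom): (2,1,2) with a≤c, −a<b≤a
flip sign back: reduced form of g is (-2,-1,-2)
reduced forms (-2, -1, -2) vs (-2, -1, -2) ⇒ equivalent

yes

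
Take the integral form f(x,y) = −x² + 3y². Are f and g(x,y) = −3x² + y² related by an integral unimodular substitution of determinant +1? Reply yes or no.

D₁ = 12, D₂ = 12
river cycle of f (length 2): (-1, 2, 2), (2, 2, -1)
river cycle of g (length 2): (1, 2, -2), (-2, 2, 1)
cycles differ ⇒ inequivalent

no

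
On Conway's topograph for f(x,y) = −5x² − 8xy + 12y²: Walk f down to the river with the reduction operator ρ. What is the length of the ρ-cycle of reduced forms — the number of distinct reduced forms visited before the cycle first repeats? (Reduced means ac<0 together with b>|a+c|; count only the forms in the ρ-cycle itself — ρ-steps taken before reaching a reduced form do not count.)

D = 304, ⌊√D⌋ = 17
descent: ρ → (12,8,-5)  [lands on river]
river: ρ → (-5,12,8)
river: ρ → (8,4,-9)
river: ρ → (-9,14,3)
river: ρ → (3,16,-4)
river: ρ → (-4,16,3)
river: ρ → (3,14,-9)
river: ρ → (-9,4,8)
river: ρ → (8,12,-5)
river: ρ → (-5,8,12)
river: ρ → (12,16,-1)
river: ρ → (-1,16,12)
ρ-cycle length = 12 (tail of 1 descent step not counted)

12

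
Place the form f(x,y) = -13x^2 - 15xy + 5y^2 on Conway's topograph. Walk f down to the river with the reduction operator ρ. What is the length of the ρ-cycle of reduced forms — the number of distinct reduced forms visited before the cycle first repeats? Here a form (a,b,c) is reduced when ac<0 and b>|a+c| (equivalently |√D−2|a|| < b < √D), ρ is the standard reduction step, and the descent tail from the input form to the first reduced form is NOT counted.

D = 485, ⌊√D⌋ = 22
descent: ρ → (5,15,-13)  [lands on river]
river: ρ → (-13,11,7)
river: ρ → (7,17,-7)
river: ρ → (-7,11,13)
river: ρ → (13,15,-5)
river: ρ → (-5,15,13)
river: ρ → (13,11,-7)
river: ρ → (-7,17,7)
river: ρ → (7,11,-13)
river: ρ → (-13,15,5)
ρ-cycle length = 10 (tail of 1 descent step not counted)

10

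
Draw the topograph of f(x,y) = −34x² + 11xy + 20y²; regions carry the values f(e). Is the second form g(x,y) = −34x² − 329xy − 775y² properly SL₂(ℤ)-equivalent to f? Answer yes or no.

D₁ = 2841, D₂ = 2841
river cycle of f (length 52): (20, 29, -25), (-25, 21, 24), (24, 27, -22), (-22, 17, 29), (29, 41, -10), (-10, 39, 33), (33, 27, -16), (-16, 37, 23), (23, 9, -30), (-30, 51, 2), … (42 more)
river cycle of g (length 52): (20, 29, -25), (-25, 21, 24), (24, 27, -22), (-22, 17, 29), (29, 41, -10), (-10, 39, 33), (33, 27, -16), (-16, 37, 23), (23, 9, -30), (-30, 51, 2), … (42 more)
cycles coincide ⇒ equivalent

yes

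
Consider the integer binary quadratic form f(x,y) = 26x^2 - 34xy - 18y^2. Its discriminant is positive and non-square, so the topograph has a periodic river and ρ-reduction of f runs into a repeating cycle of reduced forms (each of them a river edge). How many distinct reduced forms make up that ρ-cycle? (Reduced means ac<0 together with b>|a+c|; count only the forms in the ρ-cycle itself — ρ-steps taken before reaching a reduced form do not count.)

D = 3028, ⌊√D⌋ = 55
descent: ρ → (-18,34,26)  [lands on river]
river: ρ → (26,18,-26)
river: ρ → (-26,34,18)
river: ρ → (18,38,-22)
river: ρ → (-22,50,6)
river: ρ → (6,46,-38)
river: ρ → (-38,30,14)
river: ρ → (14,54,-2)
river: ρ → (-2,54,14)
river: ρ → (14,30,-38)
river: ρ → (-38,46,6)
river: ρ → (6,50,-22)
river: ρ → (-22,38,18)
river: ρ → (18,34,-26)
river: ρ → (-26,18,26)
river: ρ → (26,34,-18)
river: ρ → (-18,38,22)
river: ρ → (22,50,-6)
river: ρ → (-6,46,38)
river: ρ → (38,30,-14)
river: ρ → (-14,54,2)
river: ρ → (2,54,-14)
river: ρ → (-14,30,38)
river: ρ → (38,46,-6)
river: ρ → (-6,50,22)
river: ρ → (22,38,-18)
ρ-cycle length = 26 (tail of 1 descent step not counted)

26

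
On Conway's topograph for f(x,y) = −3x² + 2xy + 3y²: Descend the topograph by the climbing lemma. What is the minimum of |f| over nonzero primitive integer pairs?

river: ρ → (3,4,-2)
river: ρ → (-2,4,3)
river: ρ → (3,2,-3)
river: ρ → (-3,4,2)
river: ρ → (2,4,-3)
river: ρ → (-3,2,3)
closes: descent 0, river 6
min |a| on river = 2

2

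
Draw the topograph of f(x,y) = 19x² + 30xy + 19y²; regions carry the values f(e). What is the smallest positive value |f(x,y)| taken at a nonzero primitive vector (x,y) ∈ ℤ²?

translate: b→-8 (≡30 mod 38), so (19,30,19)→(19,-8,8)
flip: (19,-8,8)→(8,8,19)
reduced (well bottom): (8,8,19) with a≤c, −a<b≤a
well minimum = a = 8

8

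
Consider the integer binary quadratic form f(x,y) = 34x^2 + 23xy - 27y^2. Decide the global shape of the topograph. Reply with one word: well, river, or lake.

D = b²−4ac = 23² − 4·34·(-27) = 4201
D > 0 non-square ⇒ indefinite ⇒ periodic river

river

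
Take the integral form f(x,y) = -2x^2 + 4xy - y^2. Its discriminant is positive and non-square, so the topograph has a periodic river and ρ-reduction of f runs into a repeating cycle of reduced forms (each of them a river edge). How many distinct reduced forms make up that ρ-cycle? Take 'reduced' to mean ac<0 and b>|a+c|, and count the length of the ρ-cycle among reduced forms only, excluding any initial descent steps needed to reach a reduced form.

D = 8, ⌊√D⌋ = 2
descent: ρ → (-1,2,1)  [lands on river]
river: ρ → (1,2,-1)
ρ-cycle length = 2 (tail of 1 descent step not counted)

2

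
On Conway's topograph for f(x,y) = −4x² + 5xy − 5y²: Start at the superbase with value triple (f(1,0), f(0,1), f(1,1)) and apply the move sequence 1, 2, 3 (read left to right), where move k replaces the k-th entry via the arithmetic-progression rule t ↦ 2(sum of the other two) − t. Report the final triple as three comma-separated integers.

start (-4,-5,-4) = (f(1,0),f(0,1),f(1,1))
replace slot 1: 2·((-5)+(-4)) − (-4) = -14 → (-14,-5,-4)
replace slot 2: 2·((-14)+(-4)) − (-5) = -31 → (-14,-31,-4)
replace slot 3: 2·((-14)+(-31)) − (-4) = -86 → (-14,-31,-86)

-14,-31,-86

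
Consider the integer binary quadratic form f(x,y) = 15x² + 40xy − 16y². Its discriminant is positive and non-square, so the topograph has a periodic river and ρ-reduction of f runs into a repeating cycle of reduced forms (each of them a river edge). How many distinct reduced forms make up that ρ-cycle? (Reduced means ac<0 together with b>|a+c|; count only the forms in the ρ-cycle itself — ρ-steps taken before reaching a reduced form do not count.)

D = 2560, ⌊√D⌋ = 50
river: ρ → (-16,24,31)
river: ρ → (31,38,-9)
river: ρ → (-9,34,39)
river: ρ → (39,44,-4)
river: ρ → (-4,44,39)
river: ρ → (39,34,-9)
river: ρ → (-9,38,31)
river: ρ → (31,24,-16)
river: ρ → (-16,40,15)
river: ρ → (15,50,-1)
river: ρ → (-1,50,15)
river: ρ → (15,40,-16)
ρ-cycle length = 12 (tail of 0 descent steps not counted)

12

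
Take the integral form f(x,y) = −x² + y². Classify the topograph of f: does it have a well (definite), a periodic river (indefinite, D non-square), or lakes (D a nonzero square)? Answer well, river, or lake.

D = b²−4ac = 0² − 4·(-1)·1 = 4
D = 2² is a perfect square ⇒ form factors over ℤ ⇒ lakes

lake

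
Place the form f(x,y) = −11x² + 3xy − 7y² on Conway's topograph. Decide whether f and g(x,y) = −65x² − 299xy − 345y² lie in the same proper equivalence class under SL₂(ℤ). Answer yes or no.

D₁ = -299, D₂ = -299
f is negative-definite; reduce −f:
−f: flip: (11,-3,7)→(7,3,11)
−f: reduced (well bottom): (7,3,11) with a≤c, −a<b≤a
flip sign back: reduced form of f is (-7,-3,-11)
g is negative-definite; reduce −g:
−g: translate: b→39 (≡299 mod 130), so (65,299,345)→(65,39,7)
−g: flip: (65,39,7)→(7,-39,65)
−g: translate: b→3 (≡-39 mod 14), so (7,-39,65)→(7,3,11)
−g: reduced (well bottom): (7,3,11) with a≤c, −a<b≤a
flip sign back: reduced form of g is (-7,-3,-11)
reduced forms (-7, -3, -11) vs (-7, -3, -11) ⇒ equivalent

yes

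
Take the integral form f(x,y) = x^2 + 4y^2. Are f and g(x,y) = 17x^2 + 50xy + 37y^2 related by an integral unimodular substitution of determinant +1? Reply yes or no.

D₁ = -16, D₂ = -16
f: reduced (well bottom): (1,0,4) with a≤c, −a<b≤a
g: translate: b→16 (≡50 mod 34), so (17,50,37)→(17,16,4)
g: flip: (17,16,4)→(4,-16,17)
g: translate: b→0 (≡-16 mod 8), so (4,-16,17)→(4,0,1)
g: flip: (4,0,1)→(1,0,4)
g: reduced (well bottom): (1,0,4) with a≤c, −a<b≤a
reduced forms (1, 0, 4) vs (1, 0, 4) ⇒ equivalent

yes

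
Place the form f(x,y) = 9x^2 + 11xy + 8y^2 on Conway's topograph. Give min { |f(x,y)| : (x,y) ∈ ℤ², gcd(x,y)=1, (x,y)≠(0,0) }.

translate: b→-7 (≡11 mod 18), so (9,11,8)→(9,-7,6)
flip: (9,-7,6)→(6,7,9)
translate: b→-5 (≡7 mod 12), so (6,7,9)→(6,-5,8)
reduced (well bottom): (6,-5,8) with a≤c, −a<b≤a
well minimum = a = 6

6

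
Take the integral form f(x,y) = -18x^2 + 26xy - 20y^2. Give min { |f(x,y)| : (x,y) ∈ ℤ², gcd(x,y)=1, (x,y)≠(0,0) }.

translate: b→10 (≡-26 mod 36), so (18,-26,20)→(18,10,12)
flip: (18,10,12)→(12,-10,18)
reduced (well bottom): (12,-10,18) with a≤c, −a<b≤a
well minimum |f| = |-12| = 12 (negative-definite)

12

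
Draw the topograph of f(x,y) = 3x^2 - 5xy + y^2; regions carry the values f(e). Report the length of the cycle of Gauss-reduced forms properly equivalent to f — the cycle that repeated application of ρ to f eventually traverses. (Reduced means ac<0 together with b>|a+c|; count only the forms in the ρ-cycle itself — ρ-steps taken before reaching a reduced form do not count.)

D = 13, ⌊√D⌋ = 3
descent: ρ → (1,3,-1)  [lands on river]
river: ρ → (-1,3,1)
ρ-cycle length = 2 (tail of 1 descent step not counted)

2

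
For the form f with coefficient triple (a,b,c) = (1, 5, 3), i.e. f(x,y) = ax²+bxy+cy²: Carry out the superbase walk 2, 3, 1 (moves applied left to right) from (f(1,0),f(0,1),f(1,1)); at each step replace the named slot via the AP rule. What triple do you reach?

start (1,3,9) = (f(1,0),f(0,1),f(1,1))
replace slot 2: 2·(1+9) − 3 = 17 → (1,17,9)
replace slot 3: 2·(1+17) − 9 = 27 → (1,17,27)
replace slot 1: 2·(17+27) − 1 = 87 → (87,17,27)

87,17,27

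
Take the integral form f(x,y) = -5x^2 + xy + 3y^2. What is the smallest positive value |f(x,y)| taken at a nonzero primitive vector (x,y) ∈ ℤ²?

descent: ρ → (3,5,-3)  [lands on river]
river: ρ → (-3,7,1)
river: ρ → (1,7,-3)
river: ρ → (-3,5,3)
river: ρ → (3,7,-1)
river: ρ → (-1,7,3)
closes: descent 1, river 6
min |a| on river = 1

1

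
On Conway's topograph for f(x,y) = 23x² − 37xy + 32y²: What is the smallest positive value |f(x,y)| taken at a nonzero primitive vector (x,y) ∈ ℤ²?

translate: b→9 (≡-37 mod 46), so (23,-37,32)→(23,9,18)
flip: (23,9,18)→(18,-9,23)
reduced (well bottom): (18,-9,23) with a≤c, −a<b≤a
well minimum = a = 18

18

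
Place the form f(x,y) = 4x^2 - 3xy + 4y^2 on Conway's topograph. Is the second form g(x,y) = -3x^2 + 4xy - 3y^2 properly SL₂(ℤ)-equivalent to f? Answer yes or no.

D₁ = -55, D₂ = -20
discriminants differ ⇒ not SL₂(ℤ)-equivalent

no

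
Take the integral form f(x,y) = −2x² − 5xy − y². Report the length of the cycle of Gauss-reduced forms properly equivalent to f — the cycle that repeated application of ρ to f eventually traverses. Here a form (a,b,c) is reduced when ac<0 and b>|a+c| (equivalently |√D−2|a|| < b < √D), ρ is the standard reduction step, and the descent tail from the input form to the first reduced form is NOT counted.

D = 17, ⌊√D⌋ = 4
descent: ρ → (-1,3,2)  [lands on river]
river: ρ → (2,1,-2)
river: ρ → (-2,3,1)
river: ρ → (1,3,-2)
river: ρ → (-2,1,2)
river: ρ → (2,3,-1)
ρ-cycle length = 6 (tail of 1 descent step not counted)

6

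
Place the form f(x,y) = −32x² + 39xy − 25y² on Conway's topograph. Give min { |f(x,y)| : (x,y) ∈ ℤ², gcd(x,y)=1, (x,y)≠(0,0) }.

translate: b→25 (≡-39 mod 64), so (32,-39,25)→(32,25,18)
flip: (32,25,18)→(18,-25,32)
translate: b→11 (≡-25 mod 36), so (18,-25,32)→(18,11,25)
reduced (well bottom): (18,11,25) with a≤c, −a<b≤a
well minimum |f| = |-18| = 18 (negative-definite)

18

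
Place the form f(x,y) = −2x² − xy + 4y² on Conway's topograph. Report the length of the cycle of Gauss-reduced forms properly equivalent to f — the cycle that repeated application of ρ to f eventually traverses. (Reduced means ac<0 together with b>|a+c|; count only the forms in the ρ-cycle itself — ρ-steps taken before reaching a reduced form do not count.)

D = 33, ⌊√D⌋ = 5
descent: ρ → (4,1,-2)
descent: ρ → (-2,3,3)  [lands on river]
river: ρ → (3,3,-2)
river: ρ → (-2,5,1)
river: ρ → (1,5,-2)
ρ-cycle length = 4 (tail of 2 descent steps not counted)

4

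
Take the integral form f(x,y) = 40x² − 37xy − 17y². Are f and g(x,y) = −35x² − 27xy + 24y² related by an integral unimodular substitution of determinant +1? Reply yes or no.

D₁ = 4089, D₂ = 4089
river cycle of f (length 36): (-17, 37, 40), (40, 43, -14), (-14, 41, 43), (43, 45, -12), (-12, 51, 31), (31, 11, -32), (-32, 53, 10), (10, 47, -47), (-47, 47, 10), (10, 53, -32), … (26 more)
river cycle of g (length 42): (24, 27, -35), (-35, 43, 16), (16, 53, -20), (-20, 27, 42), (42, 57, -5), (-5, 63, 6), (6, 57, -35), (-35, 13, 28), (28, 43, -20), (-20, 37, 34), … (32 more)
cycles differ ⇒ inequivalent

no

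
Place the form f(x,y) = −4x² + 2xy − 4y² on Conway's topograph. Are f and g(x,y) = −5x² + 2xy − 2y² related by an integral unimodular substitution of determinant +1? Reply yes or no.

D₁ = -60, D₂ = -36
discriminants differ ⇒ not SL₂(ℤ)-equivalent

no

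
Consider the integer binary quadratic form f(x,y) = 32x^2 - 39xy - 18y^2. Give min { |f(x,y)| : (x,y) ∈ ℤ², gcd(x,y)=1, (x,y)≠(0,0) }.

descent: ρ → (-18,39,32)  [lands on river]
river: ρ → (32,25,-25)
river: ρ → (-25,25,32)
river: ρ → (32,39,-18)
river: ρ → (-18,33,38)
river: ρ → (38,43,-13)
river: ρ → (-13,61,2)
river: ρ → (2,59,-43)
river: ρ → (-43,27,18)
river: ρ → (18,45,-25)
river: ρ → (-25,55,8)
river: ρ → (8,57,-18)
river: ρ → (-18,51,17)
river: ρ → (17,51,-18)
river: ρ → (-18,57,8)
river: ρ → (8,55,-25)
river: ρ → (-25,45,18)
river: ρ → (18,27,-43)
river: ρ → (-43,59,2)
river: ρ → (2,61,-13)
river: ρ → (-13,43,38)
river: ρ → (38,33,-18)
closes: descent 1, river 22
min |a| on river = 2

2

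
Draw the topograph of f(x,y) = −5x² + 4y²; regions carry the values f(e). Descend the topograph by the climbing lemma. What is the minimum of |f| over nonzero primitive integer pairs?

descent: ρ → (4,8,-1)  [lands on river]
river: ρ → (-1,8,4)
closes: descent 1, river 2
min |a| on river = 1

1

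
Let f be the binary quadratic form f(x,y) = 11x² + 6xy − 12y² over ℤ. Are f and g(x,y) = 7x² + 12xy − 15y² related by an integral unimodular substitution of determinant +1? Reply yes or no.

D₁ = 564, D₂ = 564
river cycle of f (length 6): (-12, 18, 5), (5, 22, -4), (-4, 18, 15), (15, 12, -7), (-7, 16, 11), (11, 6, -12)
river cycle of g (length 6): (-15, 18, 4), (4, 22, -5), (-5, 18, 12), (12, 6, -11), (-11, 16, 7), (7, 12, -15)
cycles differ ⇒ inequivalent

no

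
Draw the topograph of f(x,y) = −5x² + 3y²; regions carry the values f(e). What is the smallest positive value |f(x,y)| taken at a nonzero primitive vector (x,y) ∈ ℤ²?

descent: ρ → (3,6,-2)  [lands on river]
river: ρ → (-2,6,3)
closes: descent 1, river 2
min |a| on river = 2

2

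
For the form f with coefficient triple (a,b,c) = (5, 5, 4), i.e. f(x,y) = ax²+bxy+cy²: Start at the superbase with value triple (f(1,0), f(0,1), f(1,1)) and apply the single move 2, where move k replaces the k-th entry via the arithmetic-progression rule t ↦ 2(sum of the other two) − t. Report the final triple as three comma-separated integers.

start (5,4,14) = (f(1,0),f(0,1),f(1,1))
replace slot 2: 2·(5+14) − 4 = 34 → (5,34,14)

5,34,14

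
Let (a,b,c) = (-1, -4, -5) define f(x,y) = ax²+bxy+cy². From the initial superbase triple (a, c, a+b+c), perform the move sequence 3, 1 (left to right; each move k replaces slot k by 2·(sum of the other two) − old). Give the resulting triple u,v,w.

start (-1,-5,-10) = (f(1,0),f(0,1),f(1,1))
replace slot 3: 2·((-1)+(-5)) − (-10) = -2 → (-1,-5,-2)
replace slot 1: 2·((-5)+(-2)) − (-1) = -13 → (-13,-5,-2)

-13,-5,-2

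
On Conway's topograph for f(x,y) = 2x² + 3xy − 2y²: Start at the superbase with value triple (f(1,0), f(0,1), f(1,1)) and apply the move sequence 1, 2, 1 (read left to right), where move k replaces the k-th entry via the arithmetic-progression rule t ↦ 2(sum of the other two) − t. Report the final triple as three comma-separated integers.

start (2,-2,3) = (f(1,0),f(0,1),f(1,1))
replace slot 1: 2·((-2)+3) − 2 = 0 → (0,-2,3)
replace slot 2: 2·(0+3) − (-2) = 8 → (0,8,3)
replace slot 1: 2·(8+3) − 0 = 22 → (22,8,3)

22,8,3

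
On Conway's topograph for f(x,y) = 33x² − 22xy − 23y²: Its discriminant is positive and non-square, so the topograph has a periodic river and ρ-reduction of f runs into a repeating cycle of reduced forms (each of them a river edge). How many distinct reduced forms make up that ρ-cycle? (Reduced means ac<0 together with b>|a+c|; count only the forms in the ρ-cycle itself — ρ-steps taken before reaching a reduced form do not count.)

D = 3520, ⌊√D⌋ = 59
descent: ρ → (-23,22,33)  [lands on river]
river: ρ → (33,44,-12)
river: ρ → (-12,52,17)
river: ρ → (17,50,-15)
river: ρ → (-15,40,32)
river: ρ → (32,24,-23)
ρ-cycle length = 6 (tail of 1 descent step not counted)

6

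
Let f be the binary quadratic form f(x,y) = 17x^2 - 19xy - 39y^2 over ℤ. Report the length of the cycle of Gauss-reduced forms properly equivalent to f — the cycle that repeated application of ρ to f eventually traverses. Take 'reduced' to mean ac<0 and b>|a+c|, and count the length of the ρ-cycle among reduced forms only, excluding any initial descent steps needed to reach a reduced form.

D = 3013, ⌊√D⌋ = 54
descent: ρ → (-39,19,17)
descent: ρ → (17,49,-9)  [lands on river]
river: ρ → (-9,41,37)
river: ρ → (37,33,-13)
river: ρ → (-13,45,19)
river: ρ → (19,31,-27)
river: ρ → (-27,23,23)
river: ρ → (23,23,-27)
river: ρ → (-27,31,19)
river: ρ → (19,45,-13)
river: ρ → (-13,33,37)
river: ρ → (37,41,-9)
river: ρ → (-9,49,17)
river: ρ → (17,53,-3)
river: ρ → (-3,49,51)
river: ρ → (51,53,-1)
river: ρ → (-1,53,51)
river: ρ → (51,49,-3)
river: ρ → (-3,53,17)
ρ-cycle length = 18 (tail of 2 descent steps not counted)

18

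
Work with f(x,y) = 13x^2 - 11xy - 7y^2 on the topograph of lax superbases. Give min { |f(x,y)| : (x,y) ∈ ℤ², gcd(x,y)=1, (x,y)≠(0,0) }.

descent: ρ → (-7,11,13)  [lands on river]
river: ρ → (13,15,-5)
river: ρ → (-5,15,13)
river: ρ → (13,11,-7)
river: ρ → (-7,17,7)
river: ρ → (7,11,-13)
river: ρ → (-13,15,5)
river: ρ → (5,15,-13)
river: ρ → (-13,11,7)
river: ρ → (7,17,-7)
closes: descent 1, river 10
min |a| on river = 5

5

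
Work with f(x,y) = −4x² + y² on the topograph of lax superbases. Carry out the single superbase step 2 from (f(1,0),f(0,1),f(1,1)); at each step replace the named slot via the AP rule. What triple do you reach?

start (-4,1,-3) = (f(1,0),f(0,1),f(1,1))
replace slot 2: 2·((-4)+(-3)) − 1 = -15 → (-4,-15,-3)

-4,-15,-3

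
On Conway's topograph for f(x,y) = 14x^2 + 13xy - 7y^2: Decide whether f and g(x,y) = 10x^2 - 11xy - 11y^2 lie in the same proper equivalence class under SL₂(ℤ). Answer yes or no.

D₁ = 561, D₂ = 561
river cycle of f (length 16): (-7, 15, 12), (12, 9, -10), (-10, 11, 11), (11, 11, -10), (-10, 9, 12), (12, 15, -7), (-7, 13, 14), (14, 15, -6), (-6, 21, 5), (5, 19, -10), … (6 more)
river cycle of g (length 16): (-11, 11, 10), (10, 9, -12), (-12, 15, 7), (7, 13, -14), (-14, 15, 6), (6, 21, -5), (-5, 19, 10), (10, 21, -3), (-3, 21, 10), (10, 19, -5), … (6 more)
cycles differ ⇒ inequivalent

no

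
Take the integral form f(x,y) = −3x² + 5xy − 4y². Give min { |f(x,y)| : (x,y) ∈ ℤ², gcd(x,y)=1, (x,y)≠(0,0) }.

translate: b→1 (≡-5 mod 6), so (3,-5,4)→(3,1,2)
flip: (3,1,2)→(2,-1,3)
reduced (well bottom): (2,-1,3) with a≤c, −a<b≤a
well minimum |f| = |-2| = 2 (negative-definite)

2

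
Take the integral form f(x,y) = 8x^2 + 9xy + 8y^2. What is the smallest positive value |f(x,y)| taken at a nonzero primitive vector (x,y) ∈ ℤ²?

translate: b→-7 (≡9 mod 16), so (8,9,8)→(8,-7,7)
flip: (8,-7,7)→(7,7,8)
reduced (well bottom): (7,7,8) with a≤c, −a<b≤a
well minimum = a = 7

7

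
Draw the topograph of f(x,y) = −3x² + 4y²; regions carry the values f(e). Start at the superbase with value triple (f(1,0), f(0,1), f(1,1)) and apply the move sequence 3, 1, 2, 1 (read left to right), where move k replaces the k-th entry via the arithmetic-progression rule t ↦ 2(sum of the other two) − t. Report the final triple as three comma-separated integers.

start (-3,4,1) = (f(1,0),f(0,1),f(1,1))
replace slot 3: 2·((-3)+4) − 1 = 1 → (-3,4,1)
replace slot 1: 2·(4+1) − (-3) = 13 → (13,4,1)
replace slot 2: 2·(13+1) − 4 = 24 → (13,24,1)
replace slot 1: 2·(24+1) − 13 = 37 → (37,24,1)

37,24,1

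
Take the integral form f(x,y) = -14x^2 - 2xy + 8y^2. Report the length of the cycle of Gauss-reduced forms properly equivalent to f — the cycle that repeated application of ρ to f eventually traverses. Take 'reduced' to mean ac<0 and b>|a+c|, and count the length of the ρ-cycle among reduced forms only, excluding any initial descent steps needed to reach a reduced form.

D = 452, ⌊√D⌋ = 21
descent: ρ → (8,18,-4)  [lands on river]
river: ρ → (-4,14,16)
river: ρ → (16,18,-2)
river: ρ → (-2,18,16)
river: ρ → (16,14,-4)
river: ρ → (-4,18,8)
river: ρ → (8,14,-8)
river: ρ → (-8,18,4)
river: ρ → (4,14,-16)
river: ρ → (-16,18,2)
river: ρ → (2,18,-16)
river: ρ → (-16,14,4)
river: ρ → (4,18,-8)
river: ρ → (-8,14,8)
ρ-cycle length = 14 (tail of 1 descent step not counted)

14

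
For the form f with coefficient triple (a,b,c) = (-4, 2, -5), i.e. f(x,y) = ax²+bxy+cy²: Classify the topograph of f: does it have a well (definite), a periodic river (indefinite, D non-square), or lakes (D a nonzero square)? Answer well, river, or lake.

D = b²−4ac = 2² − 4·(-4)·(-5) = -76
D < 0 ⇒ definite ⇒ every region one sign ⇒ single well

well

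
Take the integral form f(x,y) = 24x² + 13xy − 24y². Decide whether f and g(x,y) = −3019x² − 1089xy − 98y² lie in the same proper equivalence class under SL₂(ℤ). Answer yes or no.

D₁ = 2473, D₂ = 2473
river cycle of f (length 134): (-24, 35, 13), (13, 43, -12), (-12, 29, 34), (34, 39, -7), (-7, 45, 16), (16, 19, -33), (-33, 47, 2), (2, 49, -9), (-9, 41, 22), (22, 47, -3), … (124 more)
river cycle of g (length 134): (-13, 35, 24), (24, 13, -24), (-24, 35, 13), (13, 43, -12), (-12, 29, 34), (34, 39, -7), (-7, 45, 16), (16, 19, -33), (-33, 47, 2), (2, 49, -9), … (124 more)
cycles coincide ⇒ equivalent

yes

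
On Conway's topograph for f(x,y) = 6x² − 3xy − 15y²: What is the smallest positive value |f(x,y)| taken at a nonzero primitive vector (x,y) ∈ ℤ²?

descent: ρ → (-15,3,6)
descent: ρ → (6,9,-12)  [lands on river]
river: ρ → (-12,15,3)
river: ρ → (3,15,-12)
river: ρ → (-12,9,6)
river: ρ → (6,15,-6)
river: ρ → (-6,9,12)
river: ρ → (12,15,-3)
river: ρ → (-3,15,12)
river: ρ → (12,9,-6)
river: ρ → (-6,15,6)
closes: descent 2, river 10
min |a| on river = 3

3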